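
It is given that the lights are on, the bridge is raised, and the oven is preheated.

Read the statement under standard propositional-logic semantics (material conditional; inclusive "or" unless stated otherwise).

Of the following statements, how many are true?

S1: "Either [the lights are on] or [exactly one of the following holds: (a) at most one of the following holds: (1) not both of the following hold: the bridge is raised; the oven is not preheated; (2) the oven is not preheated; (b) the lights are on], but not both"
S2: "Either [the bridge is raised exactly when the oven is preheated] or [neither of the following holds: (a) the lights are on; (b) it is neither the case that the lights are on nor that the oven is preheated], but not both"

2

Let G = "the lights are on" (T), H = "the bridge is raised" (T), D = "the oven is preheated" (T).

S1: This is G ⊕ (((H ↑ ¬D) ↑ ¬D) ⊕ G).

¬D = ¬T = F
H ↑ ¬D = T ↑ F = T
¬D = ¬T = F
(H ↑ ¬D) ↑ ¬D = T ↑ F = T
((H ↑ ¬D) ↑ ¬D) ⊕ G = T ⊕ T = F
G ⊕ (((H ↑ ¬D) ↑ ¬D) ⊕ G) = T ⊕ F = T
Hence S1 is true.

S2: Formalization: (H ↔ D) ⊕ (G ↓ (G ↓ D))

H ↔ D = T ↔ T = T
G ↓ D = T ↓ T = F
G ↓ (G ↓ D) = T ↓ F = F
(H ↔ D) ⊕ (G ↓ (G ↓ D)) = T ⊕ F = T
Hence S2 is true.

2 of the 2 statements are true (S1, S2).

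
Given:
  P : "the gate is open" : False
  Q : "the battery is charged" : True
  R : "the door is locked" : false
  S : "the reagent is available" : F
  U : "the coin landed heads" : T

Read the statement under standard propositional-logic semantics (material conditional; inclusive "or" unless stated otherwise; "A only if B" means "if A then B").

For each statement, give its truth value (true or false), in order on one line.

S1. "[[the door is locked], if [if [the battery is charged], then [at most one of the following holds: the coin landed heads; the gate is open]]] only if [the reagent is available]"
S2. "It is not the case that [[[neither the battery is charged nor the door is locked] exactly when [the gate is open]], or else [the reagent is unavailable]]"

S1: Parsed as ((Q -> (U nand P)) -> R) -> S

U nand P = True nand False = True
Q -> (U nand P) = True -> True = True
(Q -> (U nand P)) -> R = True -> False = False
((Q -> (U nand P)) -> R) -> S = False -> False = True
Thus S1 is true.

S2: Formalization: not (((Q nor R) iff P) or not S)

Q nor R = True nor False = False
(Q nor R) iff P = False iff False = True
not S = not False = True
((Q nor R) iff P) or not S = True or True = True
not (((Q nor R) iff P) or not S) = not True = False
Hence S2 is false.

S1 true / S2 false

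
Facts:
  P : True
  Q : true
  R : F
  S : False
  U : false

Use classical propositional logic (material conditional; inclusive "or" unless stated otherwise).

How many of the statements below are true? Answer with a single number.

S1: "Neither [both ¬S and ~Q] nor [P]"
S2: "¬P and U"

0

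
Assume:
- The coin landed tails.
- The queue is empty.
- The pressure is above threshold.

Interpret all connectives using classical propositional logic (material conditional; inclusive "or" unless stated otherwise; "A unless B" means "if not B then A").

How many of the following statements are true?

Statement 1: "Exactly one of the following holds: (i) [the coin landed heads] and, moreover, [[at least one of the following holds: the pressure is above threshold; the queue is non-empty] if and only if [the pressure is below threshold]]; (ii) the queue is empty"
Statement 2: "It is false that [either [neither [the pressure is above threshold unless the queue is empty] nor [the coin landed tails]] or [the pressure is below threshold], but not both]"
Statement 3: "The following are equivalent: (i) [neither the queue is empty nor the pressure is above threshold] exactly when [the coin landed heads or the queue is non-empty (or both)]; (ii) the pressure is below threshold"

2

Let K = "the coin landed heads" (F), L = "the pressure is above threshold" (T), W = "the queue is empty" (T).

Statement 1: Parsed as (K ∧ ((L ∨ ¬W) ↔ ¬L)) ⊕ W

¬W = ¬T = F
L ∨ ¬W = T ∨ F = T
¬L = ¬T = F
(L ∨ ¬W) ↔ ¬L = T ↔ F = F
K ∧ ((L ∨ ¬W) ↔ ¬L) = F ∧ F = F
(K ∧ ((L ∨ ¬W) ↔ ¬L)) ⊕ W = F ⊕ T = T
So Statement 1 is true.

Statement 2: This is ¬(((L ∨ W) ↓ ¬K) ⊕ ¬L).

L ∨ W = T ∨ T = T
¬K = ¬F = T
(L ∨ W) ↓ ¬K = T ↓ T = F
¬L = ¬T = F
((L ∨ W) ↓ ¬K) ⊕ ¬L = F ⊕ F = F
¬(((L ∨ W) ↓ ¬K) ⊕ ¬L) = ¬F = T
Hence Statement 2 is true.

Statement 3: This is ((W ↓ L) ↔ (K ∨ ¬W)) ↔ ¬L.

W ↓ L = T ↓ T = F
¬W = ¬T = F
K ∨ ¬W = F ∨ F = F
(W ↓ L) ↔ (K ∨ ¬W) = F ↔ F = T
¬L = ¬T = F
((W ↓ L) ↔ (K ∨ ¬W)) ↔ ¬L = T ↔ F = F
Hence Statement 3 is false.

True statements: 2.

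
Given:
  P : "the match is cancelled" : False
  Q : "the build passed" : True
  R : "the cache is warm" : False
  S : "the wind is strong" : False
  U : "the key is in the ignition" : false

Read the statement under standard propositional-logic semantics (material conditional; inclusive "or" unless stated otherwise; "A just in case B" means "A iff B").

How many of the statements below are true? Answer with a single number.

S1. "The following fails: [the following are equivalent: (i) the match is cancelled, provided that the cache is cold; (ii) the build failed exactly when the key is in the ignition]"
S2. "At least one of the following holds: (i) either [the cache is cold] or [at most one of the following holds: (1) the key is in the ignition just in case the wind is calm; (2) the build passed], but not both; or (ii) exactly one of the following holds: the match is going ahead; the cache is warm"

2

S1: Formalization: ¬((¬R → P) ↔ (¬Q ↔ U))

¬R = ¬F = T
¬R → P = T → F = F
¬Q = ¬T = F
¬Q ↔ U = F ↔ F = T
(¬R → P) ↔ (¬Q ↔ U) = F ↔ T = F
¬((¬R → P) ↔ (¬Q ↔ U)) = ¬F = T
So S1 is true.

S2: In symbols: (¬R ⊕ ((U ↔ ¬S) ↑ Q)) ∨ (¬P ⊕ R)

¬R = ¬F = T
¬S = ¬F = T
U ↔ ¬S = F ↔ T = F
(U ↔ ¬S) ↑ Q = F ↑ T = T
¬R ⊕ ((U ↔ ¬S) ↑ Q) = T ⊕ T = F
¬P = ¬F = T
¬P ⊕ R = T ⊕ F = T
(¬R ⊕ ((U ↔ ¬S) ↑ Q)) ∨ (¬P ⊕ R) = F ∨ T = T
So S2 is true.

True statements: 2 (S1, S2).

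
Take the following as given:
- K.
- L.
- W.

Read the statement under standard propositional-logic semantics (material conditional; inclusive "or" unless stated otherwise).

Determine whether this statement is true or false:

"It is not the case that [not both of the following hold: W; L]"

True.

In symbols: ¬(W ↑ L)

W ↑ L = T ↑ T = F
¬(W ↑ L) = ¬F = T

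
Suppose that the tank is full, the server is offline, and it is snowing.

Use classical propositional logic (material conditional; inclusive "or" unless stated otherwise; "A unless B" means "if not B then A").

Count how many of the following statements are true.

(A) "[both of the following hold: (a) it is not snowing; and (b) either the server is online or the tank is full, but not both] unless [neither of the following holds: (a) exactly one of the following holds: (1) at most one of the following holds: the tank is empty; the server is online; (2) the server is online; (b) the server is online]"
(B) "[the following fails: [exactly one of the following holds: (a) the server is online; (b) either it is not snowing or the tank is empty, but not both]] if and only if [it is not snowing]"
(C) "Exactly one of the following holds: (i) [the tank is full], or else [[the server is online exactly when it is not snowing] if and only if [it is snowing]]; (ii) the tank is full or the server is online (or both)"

0

Let R = "it is snowing" (T), Q = "the server is online" (F), P = "the tank is full" (T).

(A): This is (¬R ∧ (Q ⊕ P)) ∨ (((¬P ↑ Q) ⊕ Q) ↓ Q).

¬R = ¬T = F
Q ⊕ P = F ⊕ T = T
¬R ∧ (Q ⊕ P) = F ∧ T = F
¬P = ¬T = F
¬P ↑ Q = F ↑ F = T
(¬P ↑ Q) ⊕ Q = T ⊕ F = T
((¬P ↑ Q) ⊕ Q) ↓ Q = T ↓ F = F
(¬R ∧ (Q ⊕ P)) ∨ (((¬P ↑ Q) ⊕ Q) ↓ Q) = F ∨ F = F
Hence (A) is false.

(B): This is ¬(Q ⊕ (¬R ⊕ ¬P)) ↔ ¬R.

¬R = ¬T = F
¬P = ¬T = F
¬R ⊕ ¬P = F ⊕ F = F
Q ⊕ (¬R ⊕ ¬P) = F ⊕ F = F
¬(Q ⊕ (¬R ⊕ ¬P)) = ¬F = T
¬R = ¬T = F
¬(Q ⊕ (¬R ⊕ ¬P)) ↔ ¬R = T ↔ F = F
Hence (B) is false.

(C): Parsed as (P ∨ ((Q ↔ ¬R) ↔ R)) ⊕ (P ∨ Q)

¬R = ¬T = F
Q ↔ ¬R = F ↔ F = T
(Q ↔ ¬R) ↔ R = T ↔ T = T
P ∨ ((Q ↔ ¬R) ↔ R) = T ∨ T = T
P ∨ Q = T ∨ F = T
(P ∨ ((Q ↔ ¬R) ↔ R)) ⊕ (P ∨ Q) = T ⊕ T = F
So (C) is false.

0 of the 3 statements are true (none).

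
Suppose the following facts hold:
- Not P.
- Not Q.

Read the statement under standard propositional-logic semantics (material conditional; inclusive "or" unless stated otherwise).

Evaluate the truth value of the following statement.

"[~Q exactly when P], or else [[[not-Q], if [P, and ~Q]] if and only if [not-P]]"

true

Parsed as (~Q <-> P) | (((P & ~Q) -> ~Q) <-> ~P)

~Q = ~F = T
~Q <-> P = T <-> F = F
~Q = ~F = T
P & ~Q = F & T = F
~Q = ~F = T
(P & ~Q) -> ~Q = F -> T = T
~P = ~F = T
((P & ~Q) -> ~Q) <-> ~P = T <-> T = T
(~Q <-> P) | (((P & ~Q) -> ~Q) <-> ~P) = F | T = T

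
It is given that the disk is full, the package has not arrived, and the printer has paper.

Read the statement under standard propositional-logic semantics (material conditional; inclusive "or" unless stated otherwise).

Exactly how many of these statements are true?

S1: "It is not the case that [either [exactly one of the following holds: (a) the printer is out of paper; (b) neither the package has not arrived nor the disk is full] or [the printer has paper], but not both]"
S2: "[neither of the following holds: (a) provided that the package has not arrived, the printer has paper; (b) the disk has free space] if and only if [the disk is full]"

0

Let R = "the printer has paper" (T), Q = "the package has arrived" (F), P = "the disk is full" (T).

S1: Parsed as ~((~R xor (~Q nor P)) xor R)

~R = ~T = F
~Q = ~F = T
~Q nor P = T nor T = F
~R xor (~Q nor P) = F xor F = F
(~R xor (~Q nor P)) xor R = F xor T = T
~((~R xor (~Q nor P)) xor R) = ~T = F
So S1 is false.

S2: In symbols: ((~Q -> R) nor ~P) <-> P

~Q = ~F = T
~Q -> R = T -> T = T
~P = ~T = F
(~Q -> R) nor ~P = T nor F = F
((~Q -> R) nor ~P) <-> P = F <-> T = F
So S2 is false.

0 of the 2 statements are true (none).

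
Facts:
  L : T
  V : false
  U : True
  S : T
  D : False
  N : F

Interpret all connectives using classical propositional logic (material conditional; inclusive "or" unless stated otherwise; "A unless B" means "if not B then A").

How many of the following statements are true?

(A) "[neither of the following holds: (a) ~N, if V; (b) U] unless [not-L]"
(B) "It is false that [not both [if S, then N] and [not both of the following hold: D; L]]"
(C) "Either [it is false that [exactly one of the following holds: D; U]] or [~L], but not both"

0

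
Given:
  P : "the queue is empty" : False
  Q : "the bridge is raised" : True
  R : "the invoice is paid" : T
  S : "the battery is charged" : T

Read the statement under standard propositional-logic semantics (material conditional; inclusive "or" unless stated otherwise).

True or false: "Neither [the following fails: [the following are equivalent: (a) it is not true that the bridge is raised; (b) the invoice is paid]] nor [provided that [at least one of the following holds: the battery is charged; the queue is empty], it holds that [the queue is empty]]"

In symbols: not (not Q iff R) nor ((S or P) -> P)

not Q = not True = False
not Q iff R = False iff True = False
not (not Q iff R) = not False = True
S or P = True or False = True
(S or P) -> P = True -> False = False
not (not Q iff R) nor ((S or P) -> P) = True nor False = False

The statement is false.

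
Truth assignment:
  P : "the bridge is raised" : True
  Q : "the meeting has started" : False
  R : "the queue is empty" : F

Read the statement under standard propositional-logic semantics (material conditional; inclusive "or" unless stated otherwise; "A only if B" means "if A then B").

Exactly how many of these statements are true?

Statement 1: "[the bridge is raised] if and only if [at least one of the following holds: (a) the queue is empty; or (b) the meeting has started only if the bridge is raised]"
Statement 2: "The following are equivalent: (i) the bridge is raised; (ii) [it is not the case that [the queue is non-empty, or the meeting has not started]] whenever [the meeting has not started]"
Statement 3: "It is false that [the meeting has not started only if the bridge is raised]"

Statement 1: Parsed as P ↔ (R ∨ (Q → P))

Q → P = F → T = T
R ∨ (Q → P) = F ∨ T = T
P ↔ (R ∨ (Q → P)) = T ↔ T = T
Hence Statement 1 is true.

Statement 2: In symbols: P ↔ (¬Q → ¬(¬R ∨ ¬Q))

¬Q = ¬F = T
¬R = ¬F = T
¬Q = ¬F = T
¬R ∨ ¬Q = T ∨ T = T
¬(¬R ∨ ¬Q) = ¬T = F
¬Q → ¬(¬R ∨ ¬Q) = T → F = F
P ↔ (¬Q → ¬(¬R ∨ ¬Q)) = T ↔ F = F
So Statement 2 is false.

Statement 3: This is ¬(¬Q → P).

¬Q = ¬F = T
¬Q → P = T → T = T
¬(¬Q → P) = ¬T = F
So Statement 3 is false.

1 of the 3 statements is true.

1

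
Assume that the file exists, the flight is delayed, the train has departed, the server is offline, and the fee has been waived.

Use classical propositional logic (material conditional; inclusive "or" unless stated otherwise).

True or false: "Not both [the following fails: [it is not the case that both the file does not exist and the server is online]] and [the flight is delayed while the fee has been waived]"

true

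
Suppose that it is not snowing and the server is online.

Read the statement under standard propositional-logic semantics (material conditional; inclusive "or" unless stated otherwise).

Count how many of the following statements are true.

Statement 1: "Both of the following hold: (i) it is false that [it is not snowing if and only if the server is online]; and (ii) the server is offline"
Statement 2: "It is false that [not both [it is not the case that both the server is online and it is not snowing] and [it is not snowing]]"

0

Let P = "it is snowing" (F), Q = "the server is online" (T).

Statement 1: This is ~(~P <-> Q) & ~Q.

~P = ~F = T
~P <-> Q = T <-> T = T
~(~P <-> Q) = ~T = F
~Q = ~T = F
~(~P <-> Q) & ~Q = F & F = F
Hence Statement 1 is false.

Statement 2: In symbols: ~((Q nand ~P) nand ~P)

~P = ~F = T
Q nand ~P = T nand T = F
~P = ~F = T
(Q nand ~P) nand ~P = F nand T = T
~((Q nand ~P) nand ~P) = ~T = F
Hence Statement 2 is false.

Count: 0.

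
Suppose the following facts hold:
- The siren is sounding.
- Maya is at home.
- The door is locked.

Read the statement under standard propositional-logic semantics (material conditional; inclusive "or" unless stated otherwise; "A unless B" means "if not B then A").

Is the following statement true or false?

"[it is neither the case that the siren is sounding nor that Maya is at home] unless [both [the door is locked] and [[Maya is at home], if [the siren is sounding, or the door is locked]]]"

Let W = "the siren is sounding" (T), V = "Maya is at home" (T), K = "the door is locked" (T).
In symbols: (W ↓ V) ∨ (K ∧ ((W ∨ K) → V))

W ↓ V = T ↓ T = F
W ∨ K = T ∨ T = T
(W ∨ K) → V = T → T = T
K ∧ ((W ∨ K) → V) = T ∧ T = T
(W ↓ V) ∨ (K ∧ ((W ∨ K) → V)) = F ∨ T = T

true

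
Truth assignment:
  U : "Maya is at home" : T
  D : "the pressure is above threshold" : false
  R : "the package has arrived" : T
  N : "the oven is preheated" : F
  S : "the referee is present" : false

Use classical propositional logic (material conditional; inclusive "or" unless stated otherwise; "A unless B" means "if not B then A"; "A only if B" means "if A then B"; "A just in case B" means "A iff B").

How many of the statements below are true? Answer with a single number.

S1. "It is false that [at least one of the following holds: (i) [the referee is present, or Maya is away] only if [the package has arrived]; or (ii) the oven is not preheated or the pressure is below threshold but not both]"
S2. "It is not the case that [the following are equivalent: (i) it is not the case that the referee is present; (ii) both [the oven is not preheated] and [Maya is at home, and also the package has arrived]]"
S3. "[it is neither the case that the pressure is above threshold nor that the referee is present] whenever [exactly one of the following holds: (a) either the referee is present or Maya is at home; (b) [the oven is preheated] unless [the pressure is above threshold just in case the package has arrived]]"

1

S1: This is not (((S or not U) -> R) or (not N xor not D)).

not U = not True = False
S or not U = False or False = False
(S or not U) -> R = False -> True = True
not N = not False = True
not D = not False = True
not N xor not D = True xor True = False
((S or not U) -> R) or (not N xor not D) = True or False = True
not (((S or not U) -> R) or (not N xor not D)) = not True = False
Hence S1 is false.

S2: Parsed as not (not S iff (not N and (U and R)))

not S = not False = True
not N = not False = True
U and R = True and True = True
not N and (U and R) = True and True = True
not S iff (not N and (U and R)) = True iff True = True
not (not S iff (not N and (U and R))) = not True = False
So S2 is false.

S3: Parsed as ((S or U) xor (N or (D iff R))) -> (D nor S)

S or U = False or True = True
D iff R = False iff True = False
N or (D iff R) = False or False = False
(S or U) xor (N or (D iff R)) = True xor False = True
D nor S = False nor False = True
((S or U) xor (N or (D iff R))) -> (D nor S) = True -> True = True
So S3 is true.

1 of the 3 statements is true.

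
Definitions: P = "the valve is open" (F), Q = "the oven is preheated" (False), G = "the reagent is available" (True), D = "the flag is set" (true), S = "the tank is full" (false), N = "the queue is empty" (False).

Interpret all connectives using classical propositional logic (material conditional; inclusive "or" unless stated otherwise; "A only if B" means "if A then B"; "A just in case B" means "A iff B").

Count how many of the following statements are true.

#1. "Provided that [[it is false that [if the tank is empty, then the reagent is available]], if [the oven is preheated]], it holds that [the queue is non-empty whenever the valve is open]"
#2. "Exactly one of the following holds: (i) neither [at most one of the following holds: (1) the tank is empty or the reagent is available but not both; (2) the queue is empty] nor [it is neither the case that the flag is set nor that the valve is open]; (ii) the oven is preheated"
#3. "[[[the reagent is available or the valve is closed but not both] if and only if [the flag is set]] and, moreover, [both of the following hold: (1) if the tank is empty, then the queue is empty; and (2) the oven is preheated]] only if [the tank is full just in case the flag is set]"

2

#1: Formalization: (Q → ¬(¬S → G)) → (P → ¬N)

¬S = ¬F = T
¬S → G = T → T = T
¬(¬S → G) = ¬T = F
Q → ¬(¬S → G) = F → F = T
¬N = ¬F = T
P → ¬N = F → T = T
(Q → ¬(¬S → G)) → (P → ¬N) = T → T = T
Hence #1 is true.

#2: In symbols: (((¬S ⊕ G) ↑ N) ↓ (D ↓ P)) ⊕ Q

¬S = ¬F = T
¬S ⊕ G = T ⊕ T = F
(¬S ⊕ G) ↑ N = F ↑ F = T
D ↓ P = T ↓ F = F
((¬S ⊕ G) ↑ N) ↓ (D ↓ P) = T ↓ F = F
(((¬S ⊕ G) ↑ N) ↓ (D ↓ P)) ⊕ Q = F ⊕ F = F
Thus #2 is false.

#3: Formalization: (((G ⊕ ¬P) ↔ D) ∧ ((¬S → N) ∧ Q)) → (S ↔ D)

¬P = ¬F = T
G ⊕ ¬P = T ⊕ T = F
(G ⊕ ¬P) ↔ D = F ↔ T = F
¬S = ¬F = T
¬S → N = T → F = F
(¬S → N) ∧ Q = F ∧ F = F
((G ⊕ ¬P) ↔ D) ∧ ((¬S → N) ∧ Q) = F ∧ F = F
S ↔ D = F ↔ T = F
(((G ⊕ ¬P) ↔ D) ∧ ((¬S → N) ∧ Q)) → (S ↔ D) = F → F = T
So #3 is true.

Count: 2.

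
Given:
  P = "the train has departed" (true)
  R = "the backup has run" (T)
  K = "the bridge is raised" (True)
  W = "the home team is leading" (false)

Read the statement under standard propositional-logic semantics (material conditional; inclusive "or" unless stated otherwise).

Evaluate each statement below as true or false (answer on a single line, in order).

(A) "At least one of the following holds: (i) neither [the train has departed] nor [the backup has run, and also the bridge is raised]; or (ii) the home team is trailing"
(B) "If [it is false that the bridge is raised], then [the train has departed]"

(A) T, (B) T

(A): In symbols: (P nor (R and K)) or not W

R and K = True and True = True
P nor (R and K) = True nor True = False
not W = not False = True
(P nor (R and K)) or not W = False or True = True
So (A) is true.

(B): In symbols: not K -> P

not K = not True = False
not K -> P = False -> True = True
Hence (B) is true.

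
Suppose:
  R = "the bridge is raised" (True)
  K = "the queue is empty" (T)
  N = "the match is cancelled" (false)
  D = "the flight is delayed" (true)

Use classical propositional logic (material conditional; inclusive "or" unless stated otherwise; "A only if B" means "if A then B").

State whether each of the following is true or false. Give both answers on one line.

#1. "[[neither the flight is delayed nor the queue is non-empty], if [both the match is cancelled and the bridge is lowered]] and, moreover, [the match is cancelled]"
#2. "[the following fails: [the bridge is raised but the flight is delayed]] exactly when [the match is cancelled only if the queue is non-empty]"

#1 false, #2 false

#1: This is ((N ∧ ¬R) → (D ↓ ¬K)) ∧ N.

¬R = ¬T = F
N ∧ ¬R = F ∧ F = F
¬K = ¬T = F
D ↓ ¬K = T ↓ F = F
(N ∧ ¬R) → (D ↓ ¬K) = F → F = T
((N ∧ ¬R) → (D ↓ ¬K)) ∧ N = T ∧ F = F
Thus #1 is false.

#2: Formalization: ¬(R ∧ D) ↔ (N → ¬K)

R ∧ D = T ∧ T = T
¬(R ∧ D) = ¬T = F
¬K = ¬T = F
N → ¬K = F → F = T
¬(R ∧ D) ↔ (N → ¬K) = F ↔ T = F
Thus #2 is false.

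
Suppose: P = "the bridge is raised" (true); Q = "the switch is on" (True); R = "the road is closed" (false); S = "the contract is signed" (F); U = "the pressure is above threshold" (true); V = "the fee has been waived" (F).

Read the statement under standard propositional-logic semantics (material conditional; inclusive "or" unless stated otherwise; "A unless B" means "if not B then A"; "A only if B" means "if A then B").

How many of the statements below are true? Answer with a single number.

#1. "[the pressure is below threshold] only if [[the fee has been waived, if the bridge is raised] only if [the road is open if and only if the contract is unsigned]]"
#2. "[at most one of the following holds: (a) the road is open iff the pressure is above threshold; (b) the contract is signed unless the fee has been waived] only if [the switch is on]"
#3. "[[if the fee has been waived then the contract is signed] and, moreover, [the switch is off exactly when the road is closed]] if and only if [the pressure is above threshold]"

#1: In symbols: not U -> ((P -> V) -> (not R iff not S))

not U = not True = False
P -> V = True -> False = False
not R = not False = True
not S = not False = True
not R iff not S = True iff True = True
(P -> V) -> (not R iff not S) = False -> True = True
not U -> ((P -> V) -> (not R iff not S)) = False -> True = True
So #1 is true.

#2: In symbols: ((not R iff U) nand (S or V)) -> Q

not R = not False = True
not R iff U = True iff True = True
S or V = False or False = False
(not R iff U) nand (S or V) = True nand False = True
((not R iff U) nand (S or V)) -> Q = True -> True = True
Thus #2 is true.

#3: Formalization: ((V -> S) and (not Q iff R)) iff U

V -> S = False -> False = True
not Q = not True = False
not Q iff R = False iff False = True
(V -> S) and (not Q iff R) = True and True = True
((V -> S) and (not Q iff R)) iff U = True iff True = True
So #3 is true.

True statements: 3.

3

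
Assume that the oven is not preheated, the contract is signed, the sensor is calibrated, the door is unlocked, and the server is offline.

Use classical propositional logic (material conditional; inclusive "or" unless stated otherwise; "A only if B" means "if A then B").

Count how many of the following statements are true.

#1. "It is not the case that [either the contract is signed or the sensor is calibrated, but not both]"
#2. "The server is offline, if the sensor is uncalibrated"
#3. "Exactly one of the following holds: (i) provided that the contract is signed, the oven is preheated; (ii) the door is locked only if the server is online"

Let Q = "the contract is signed" (T), R = "the sensor is calibrated" (T), U = "the server is online" (F), P = "the oven is preheated" (F), S = "the door is locked" (F).

#1: Formalization: ¬(Q ⊕ R)

Q ⊕ R = T ⊕ T = F
¬(Q ⊕ R) = ¬F = T
Thus #1 is true.

#2: In symbols: ¬R → ¬U

¬R = ¬T = F
¬U = ¬F = T
¬R → ¬U = F → T = T
So #2 is true.

#3: Formalization: (Q → P) ⊕ (S → U)

Q → P = T → F = F
S → U = F → F = T
(Q → P) ⊕ (S → U) = F ⊕ T = T
So #3 is true.

Count: 3.

3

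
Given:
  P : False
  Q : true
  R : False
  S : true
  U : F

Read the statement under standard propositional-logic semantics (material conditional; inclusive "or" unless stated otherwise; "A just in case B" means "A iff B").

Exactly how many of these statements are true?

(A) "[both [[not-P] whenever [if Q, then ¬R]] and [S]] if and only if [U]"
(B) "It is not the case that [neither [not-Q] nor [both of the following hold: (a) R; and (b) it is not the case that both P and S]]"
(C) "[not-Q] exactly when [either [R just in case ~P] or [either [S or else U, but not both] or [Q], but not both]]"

(A): In symbols: (((Q -> ~R) -> ~P) & S) <-> U

~R = ~F = T
Q -> ~R = T -> T = T
~P = ~F = T
(Q -> ~R) -> ~P = T -> T = T
((Q -> ~R) -> ~P) & S = T & T = T
(((Q -> ~R) -> ~P) & S) <-> U = T <-> F = F
Hence (A) is false.

(B): This is ~(~Q nor (R & (P nand S))).

~Q = ~T = F
P nand S = F nand T = T
R & (P nand S) = F & T = F
~Q nor (R & (P nand S)) = F nor F = T
~(~Q nor (R & (P nand S))) = ~T = F
Thus (B) is false.

(C): Parsed as ~Q <-> ((R <-> ~P) | ((S xor U) xor Q))

~Q = ~T = F
~P = ~F = T
R <-> ~P = F <-> T = F
S xor U = T xor F = T
(S xor U) xor Q = T xor T = F
(R <-> ~P) | ((S xor U) xor Q) = F | F = F
~Q <-> ((R <-> ~P) | ((S xor U) xor Q)) = F <-> F = T
Hence (C) is true.

1 of the 3 statements is true.

1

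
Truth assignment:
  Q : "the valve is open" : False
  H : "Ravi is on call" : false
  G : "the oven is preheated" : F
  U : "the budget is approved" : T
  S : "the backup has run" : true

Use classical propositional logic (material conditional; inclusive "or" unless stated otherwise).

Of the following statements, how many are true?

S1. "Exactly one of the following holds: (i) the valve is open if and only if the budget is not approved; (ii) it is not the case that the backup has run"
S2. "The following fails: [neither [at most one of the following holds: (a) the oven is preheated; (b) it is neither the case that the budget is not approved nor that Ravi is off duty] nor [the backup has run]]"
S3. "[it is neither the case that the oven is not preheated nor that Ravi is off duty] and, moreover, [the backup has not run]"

S1: Formalization: (Q iff not U) xor not S

not U = not True = False
Q iff not U = False iff False = True
not S = not True = False
(Q iff not U) xor not S = True xor False = True
Hence S1 is true.

S2: Parsed as not ((G nand (not U nor not H)) nor S)

not U = not True = False
not H = not False = True
not U nor not H = False nor True = False
G nand (not U nor not H) = False nand False = True
(G nand (not U nor not H)) nor S = True nor True = False
not ((G nand (not U nor not H)) nor S) = not False = True
Thus S2 is true.

S3: In symbols: (not G nor not H) and not S

not G = not False = True
not H = not False = True
not G nor not H = True nor True = False
not S = not True = False
(not G nor not H) and not S = False and False = False
So S3 is false.

Count: 2.

2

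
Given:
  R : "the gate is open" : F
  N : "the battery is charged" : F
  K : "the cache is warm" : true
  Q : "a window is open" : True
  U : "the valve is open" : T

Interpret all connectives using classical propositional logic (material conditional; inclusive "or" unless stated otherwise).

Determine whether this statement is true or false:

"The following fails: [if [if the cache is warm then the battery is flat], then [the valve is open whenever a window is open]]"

Values: K=T, N=F, Q=T, U=T.
This is ¬((K → ¬N) → (Q → U)).

¬N = ¬F = T
K → ¬N = T → T = T
Q → U = T → T = T
(K → ¬N) → (Q → U) = T → T = T
¬((K → ¬N) → (Q → U)) = ¬T = F

The statement is false.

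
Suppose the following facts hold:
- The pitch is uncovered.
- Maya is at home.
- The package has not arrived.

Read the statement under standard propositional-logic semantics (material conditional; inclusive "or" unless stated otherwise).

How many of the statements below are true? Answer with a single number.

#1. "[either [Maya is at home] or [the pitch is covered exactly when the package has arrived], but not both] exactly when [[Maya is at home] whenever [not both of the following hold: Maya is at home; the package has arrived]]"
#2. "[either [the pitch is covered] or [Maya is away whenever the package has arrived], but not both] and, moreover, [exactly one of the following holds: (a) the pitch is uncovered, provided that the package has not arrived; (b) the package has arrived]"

Let Q = "Maya is at home" (T), P = "the pitch is covered" (F), R = "the package has arrived" (F).

#1: Parsed as (Q ⊕ (P ↔ R)) ↔ ((Q ↑ R) → Q)

P ↔ R = F ↔ F = T
Q ⊕ (P ↔ R) = T ⊕ T = F
Q ↑ R = T ↑ F = T
(Q ↑ R) → Q = T → T = T
(Q ⊕ (P ↔ R)) ↔ ((Q ↑ R) → Q) = F ↔ T = F
Thus #1 is false.

#2: In symbols: (P ⊕ (R → ¬Q)) ∧ ((¬R → ¬P) ⊕ R)

¬Q = ¬T = F
R → ¬Q = F → F = T
P ⊕ (R → ¬Q) = F ⊕ T = T
¬R = ¬F = T
¬P = ¬F = T
¬R → ¬P = T → T = T
(¬R → ¬P) ⊕ R = T ⊕ F = T
(P ⊕ (R → ¬Q)) ∧ ((¬R → ¬P) ⊕ R) = T ∧ T = T
Thus #2 is true.

Count: 1.

1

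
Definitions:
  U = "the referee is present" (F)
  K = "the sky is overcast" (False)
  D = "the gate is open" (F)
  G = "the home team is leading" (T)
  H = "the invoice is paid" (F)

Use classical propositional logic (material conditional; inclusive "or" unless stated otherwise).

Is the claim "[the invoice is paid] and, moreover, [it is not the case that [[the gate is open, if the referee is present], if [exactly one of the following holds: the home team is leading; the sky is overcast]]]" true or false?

Values: H=F, G=T, K=F, U=F, D=F.
This is H ∧ ¬((G ⊕ K) → (U → D)).

G ⊕ K = T ⊕ F = T
U → D = F → F = T
(G ⊕ K) → (U → D) = T → T = T
¬((G ⊕ K) → (U → D)) = ¬T = F
H ∧ ¬((G ⊕ K) → (U → D)) = F ∧ F = F

False.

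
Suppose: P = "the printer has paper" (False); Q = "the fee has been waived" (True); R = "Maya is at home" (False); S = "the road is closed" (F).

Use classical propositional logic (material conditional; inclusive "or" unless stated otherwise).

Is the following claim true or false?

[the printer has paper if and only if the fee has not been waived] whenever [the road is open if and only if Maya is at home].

In symbols: (not S iff R) -> (P iff not Q)

not S = not False = True
not S iff R = True iff False = False
not Q = not True = False
P iff not Q = False iff False = True
(not S iff R) -> (P iff not Q) = False -> True = True

True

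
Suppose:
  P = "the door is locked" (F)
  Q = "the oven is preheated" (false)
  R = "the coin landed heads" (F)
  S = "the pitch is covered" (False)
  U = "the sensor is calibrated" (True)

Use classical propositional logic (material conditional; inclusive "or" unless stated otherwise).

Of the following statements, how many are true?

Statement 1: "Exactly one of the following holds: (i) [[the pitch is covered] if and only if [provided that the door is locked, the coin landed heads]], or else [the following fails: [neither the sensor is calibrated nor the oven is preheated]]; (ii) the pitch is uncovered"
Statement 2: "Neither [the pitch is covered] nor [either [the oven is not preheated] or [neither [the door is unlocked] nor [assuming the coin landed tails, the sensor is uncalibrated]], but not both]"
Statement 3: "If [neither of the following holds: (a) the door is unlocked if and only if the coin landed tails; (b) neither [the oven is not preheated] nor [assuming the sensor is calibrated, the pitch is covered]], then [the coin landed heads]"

Statement 1: This is ((S ↔ (P → R)) ∨ ¬(U ↓ Q)) ⊕ ¬S.

P → R = F → F = T
S ↔ (P → R) = F ↔ T = F
U ↓ Q = T ↓ F = F
¬(U ↓ Q) = ¬F = T
(S ↔ (P → R)) ∨ ¬(U ↓ Q) = F ∨ T = T
¬S = ¬F = T
((S ↔ (P → R)) ∨ ¬(U ↓ Q)) ⊕ ¬S = T ⊕ T = F
Hence Statement 1 is false.

Statement 2: Formalization: S ↓ (¬Q ⊕ (¬P ↓ (¬R → ¬U)))

¬Q = ¬F = T
¬P = ¬F = T
¬R = ¬F = T
¬U = ¬T = F
¬R → ¬U = T → F = F
¬P ↓ (¬R → ¬U) = T ↓ F = F
¬Q ⊕ (¬P ↓ (¬R → ¬U)) = T ⊕ F = T
S ↓ (¬Q ⊕ (¬P ↓ (¬R → ¬U))) = F ↓ T = F
Thus Statement 2 is false.

Statement 3: Formalization: ((¬P ↔ ¬R) ↓ (¬Q ↓ (U → S))) → R

¬P = ¬F = T
¬R = ¬F = T
¬P ↔ ¬R = T ↔ T = T
¬Q = ¬F = T
U → S = T → F = F
¬Q ↓ (U → S) = T ↓ F = F
(¬P ↔ ¬R) ↓ (¬Q ↓ (U → S)) = T ↓ F = F
((¬P ↔ ¬R) ↓ (¬Q ↓ (U → S))) → R = F → F = T
Thus Statement 3 is true.

True statements: 1.

1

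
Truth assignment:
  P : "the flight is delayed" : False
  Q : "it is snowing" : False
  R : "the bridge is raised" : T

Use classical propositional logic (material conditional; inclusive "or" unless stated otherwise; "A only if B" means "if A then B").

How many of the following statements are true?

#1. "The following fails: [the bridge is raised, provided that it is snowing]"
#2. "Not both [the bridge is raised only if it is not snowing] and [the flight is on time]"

0

#1: Formalization: ~(Q -> R)

Q -> R = F -> T = T
~(Q -> R) = ~T = F
Hence #1 is false.

#2: This is (R -> ~Q) nand ~P.

~Q = ~F = T
R -> ~Q = T -> T = T
~P = ~F = T
(R -> ~Q) nand ~P = T nand T = F
So #2 is false.

0 of the 2 statements are true (none).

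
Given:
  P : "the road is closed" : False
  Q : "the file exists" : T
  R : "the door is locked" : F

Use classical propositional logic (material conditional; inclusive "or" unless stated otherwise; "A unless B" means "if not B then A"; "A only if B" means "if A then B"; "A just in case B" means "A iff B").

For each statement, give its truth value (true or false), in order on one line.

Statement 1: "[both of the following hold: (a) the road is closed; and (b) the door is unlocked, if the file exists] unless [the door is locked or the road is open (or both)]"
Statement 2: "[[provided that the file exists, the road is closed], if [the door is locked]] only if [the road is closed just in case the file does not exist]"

Statement 1: In symbols: (P & (Q -> ~R)) | (R | ~P)

~R = ~F = T
Q -> ~R = T -> T = T
P & (Q -> ~R) = F & T = F
~P = ~F = T
R | ~P = F | T = T
(P & (Q -> ~R)) | (R | ~P) = F | T = T
Thus Statement 1 is true.

Statement 2: Parsed as (R -> (Q -> P)) -> (P <-> ~Q)

Q -> P = T -> F = F
R -> (Q -> P) = F -> F = T
~Q = ~T = F
P <-> ~Q = F <-> F = T
(R -> (Q -> P)) -> (P <-> ~Q) = T -> T = T
So Statement 2 is true.

Statement 1 T / Statement 2 T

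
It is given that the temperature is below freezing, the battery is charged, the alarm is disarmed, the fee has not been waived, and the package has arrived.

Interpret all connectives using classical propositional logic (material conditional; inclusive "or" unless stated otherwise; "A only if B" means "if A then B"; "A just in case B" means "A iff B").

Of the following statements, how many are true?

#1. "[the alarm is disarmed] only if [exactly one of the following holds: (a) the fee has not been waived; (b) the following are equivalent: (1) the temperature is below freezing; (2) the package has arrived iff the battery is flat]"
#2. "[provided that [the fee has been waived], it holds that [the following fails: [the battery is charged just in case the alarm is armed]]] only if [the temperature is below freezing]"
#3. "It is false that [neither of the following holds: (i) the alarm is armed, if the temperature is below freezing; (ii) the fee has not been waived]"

Let R = "the alarm is armed" (F), S = "the fee has been waived" (F), P = "the temperature is below freezing" (T), U = "the package has arrived" (T), Q = "the battery is charged" (T).

#1: Parsed as ~R -> (~S xor (P <-> (U <-> ~Q)))

~R = ~F = T
~S = ~F = T
~Q = ~T = F
U <-> ~Q = T <-> F = F
P <-> (U <-> ~Q) = T <-> F = F
~S xor (P <-> (U <-> ~Q)) = T xor F = T
~R -> (~S xor (P <-> (U <-> ~Q))) = T -> T = T
Thus #1 is true.

#2: Formalization: (S -> ~(Q <-> R)) -> P

Q <-> R = T <-> F = F
~(Q <-> R) = ~F = T
S -> ~(Q <-> R) = F -> T = T
(S -> ~(Q <-> R)) -> P = T -> T = T
So #2 is true.

#3: Formalization: ~((P -> R) nor ~S)

P -> R = T -> F = F
~S = ~F = T
(P -> R) nor ~S = F nor T = F
~((P -> R) nor ~S) = ~F = T
Thus #3 is true.

Count: 3.

3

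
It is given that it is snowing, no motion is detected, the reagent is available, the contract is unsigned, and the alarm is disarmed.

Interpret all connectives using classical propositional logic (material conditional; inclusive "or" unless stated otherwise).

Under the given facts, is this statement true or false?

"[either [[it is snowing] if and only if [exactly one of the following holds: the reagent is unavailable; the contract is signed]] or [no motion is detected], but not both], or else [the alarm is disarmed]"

The statement is true.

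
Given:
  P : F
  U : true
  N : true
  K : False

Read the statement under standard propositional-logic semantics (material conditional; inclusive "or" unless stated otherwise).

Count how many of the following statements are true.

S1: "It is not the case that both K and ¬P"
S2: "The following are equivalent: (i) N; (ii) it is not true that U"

S1: Parsed as K nand not P

not P = not False = True
K nand not P = False nand True = True
Thus S1 is true.

S2: Formalization: N iff not U

not U = not True = False
N iff not U = True iff False = False
Thus S2 is false.

Count: 1.

1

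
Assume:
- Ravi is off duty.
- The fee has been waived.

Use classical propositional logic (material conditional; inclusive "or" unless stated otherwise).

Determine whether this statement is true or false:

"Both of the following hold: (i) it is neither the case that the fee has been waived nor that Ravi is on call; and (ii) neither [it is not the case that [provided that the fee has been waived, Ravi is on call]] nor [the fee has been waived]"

false

Let Q = "the fee has been waived" (T), P = "Ravi is on call" (F).
In symbols: (Q nor P) & (~(Q -> P) nor Q)

Q nor P = T nor F = F
Q -> P = T -> F = F
~(Q -> P) = ~F = T
~(Q -> P) nor Q = T nor T = F
(Q nor P) & (~(Q -> P) nor Q) = F & F = F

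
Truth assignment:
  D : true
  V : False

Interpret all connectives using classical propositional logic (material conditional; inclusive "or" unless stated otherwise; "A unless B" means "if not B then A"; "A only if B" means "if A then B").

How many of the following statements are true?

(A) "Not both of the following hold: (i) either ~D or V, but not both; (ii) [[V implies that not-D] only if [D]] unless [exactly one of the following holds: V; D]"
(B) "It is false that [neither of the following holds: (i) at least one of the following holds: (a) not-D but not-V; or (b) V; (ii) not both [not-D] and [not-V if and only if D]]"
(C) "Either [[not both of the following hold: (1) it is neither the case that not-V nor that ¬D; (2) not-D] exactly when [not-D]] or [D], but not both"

3

(A): This is (¬D ⊕ V) ↑ (((V → ¬D) → D) ∨ (V ⊕ D)).

¬D = ¬T = F
¬D ⊕ V = F ⊕ F = F
¬D = ¬T = F
V → ¬D = F → F = T
(V → ¬D) → D = T → T = T
V ⊕ D = F ⊕ T = T
((V → ¬D) → D) ∨ (V ⊕ D) = T ∨ T = T
(¬D ⊕ V) ↑ (((V → ¬D) → D) ∨ (V ⊕ D)) = F ↑ T = T
Thus (A) is true.

(B): This is ¬(((¬D ∧ ¬V) ∨ V) ↓ (¬D ↑ (¬V ↔ D))).

¬D = ¬T = F
¬V = ¬F = T
¬D ∧ ¬V = F ∧ T = F
(¬D ∧ ¬V) ∨ V = F ∨ F = F
¬D = ¬T = F
¬V = ¬F = T
¬V ↔ D = T ↔ T = T
¬D ↑ (¬V ↔ D) = F ↑ T = T
((¬D ∧ ¬V) ∨ V) ↓ (¬D ↑ (¬V ↔ D)) = F ↓ T = F
¬(((¬D ∧ ¬V) ∨ V) ↓ (¬D ↑ (¬V ↔ D))) = ¬F = T
So (B) is true.

(C): This is (((¬V ↓ ¬D) ↑ ¬D) ↔ ¬D) ⊕ D.

¬V = ¬F = T
¬D = ¬T = F
¬V ↓ ¬D = T ↓ F = F
¬D = ¬T = F
(¬V ↓ ¬D) ↑ ¬D = F ↑ F = T
¬D = ¬T = F
((¬V ↓ ¬D) ↑ ¬D) ↔ ¬D = T ↔ F = F
(((¬V ↓ ¬D) ↑ ¬D) ↔ ¬D) ⊕ D = F ⊕ T = T
Hence (C) is true.

Count: 3.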